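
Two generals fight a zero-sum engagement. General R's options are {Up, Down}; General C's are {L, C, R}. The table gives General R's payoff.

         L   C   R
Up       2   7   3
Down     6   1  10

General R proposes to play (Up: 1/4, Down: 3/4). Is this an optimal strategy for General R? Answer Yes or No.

No

Against L this mix gives (1/4)·2 + (3/4)·6 = 5.
Against C this mix gives (1/4)·7 + (3/4)·1 = 5/2.
Against R this mix gives (1/4)·3 + (3/4)·10 = 33/4.
General C will play C, holding General R to 5/2. Shifting weight toward the row that does better against C would raise this floor (the equalizing mix achieves 4 against both C and L), so the proposed strategy is not optimal.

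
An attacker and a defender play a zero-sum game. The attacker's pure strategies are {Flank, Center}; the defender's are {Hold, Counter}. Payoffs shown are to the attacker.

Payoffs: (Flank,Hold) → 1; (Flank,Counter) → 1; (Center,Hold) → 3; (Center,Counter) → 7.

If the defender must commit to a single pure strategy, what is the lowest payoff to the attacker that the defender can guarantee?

Column maxima: Hold → 3, Counter → 7.
The smallest of these is 3.

3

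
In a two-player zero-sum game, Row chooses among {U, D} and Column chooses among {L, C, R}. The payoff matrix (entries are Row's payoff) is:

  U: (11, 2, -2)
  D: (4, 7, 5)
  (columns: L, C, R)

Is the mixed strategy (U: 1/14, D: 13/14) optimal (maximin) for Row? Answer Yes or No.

Yes

Against L this mix gives (1/14)·11 + (13/14)·4 = 9/2.
Against C this mix gives (1/14)·2 + (13/14)·7 = 93/14.
Against R this mix gives (1/14)·(-2) + (13/14)·5 = 9/2.
All of Column's active replies (L, R) yield 9/2, and no column does worse for Row. The mix makes Column indifferent and guarantees 9/2, so it is optimal.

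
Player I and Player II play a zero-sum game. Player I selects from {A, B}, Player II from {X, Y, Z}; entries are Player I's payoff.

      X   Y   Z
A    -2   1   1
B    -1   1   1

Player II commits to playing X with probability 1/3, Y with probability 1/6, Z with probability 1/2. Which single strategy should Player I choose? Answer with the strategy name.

B

Expected payoff of A: (1/3)·(-2) + (1/6)·1 + (1/2)·1 = 0.
Expected payoff of B: (1/3)·(-1) + (1/6)·1 + (1/2)·1 = 1/3.
The largest is 1/3, so Player I's best response is B.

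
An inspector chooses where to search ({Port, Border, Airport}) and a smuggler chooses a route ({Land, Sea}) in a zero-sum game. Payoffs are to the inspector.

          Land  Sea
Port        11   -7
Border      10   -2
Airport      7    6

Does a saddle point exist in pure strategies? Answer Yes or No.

Row minima: Port → -7, Border → -2, Airport → 6; maximin = 6.
Column maxima: Land → 11, Sea → 6; minimax = 6.
maximin = minimax = 6, so a saddle point exists.

Yes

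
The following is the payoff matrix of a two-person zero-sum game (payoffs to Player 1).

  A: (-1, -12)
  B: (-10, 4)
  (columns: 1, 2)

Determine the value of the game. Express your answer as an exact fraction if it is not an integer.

Row minima: A → -12, B → -10; maximin = -10.
Column maxima: 1 → -1, 2 → 4; minimax = -1.
-10 ≠ -1, so there is no saddle point; optimal play is mixed.
Let Player 1 play A with probability p. Expected payoff against 1: (-1)p + (-10)(1−p) = 9p − 10; against 2: (-12)p + 4(1−p) = −16p + 4.
Setting these equal: 9p − 10 = −16p + 4 ⇒ 25p = 14 ⇒ p = 14/25, and the value is (9)·(14/25) − 10 = -124/25.
For Player 2: with q = P(1), equating A's and B's payoffs gives 11q − 12 = −14q + 4 ⇒ q = 16/25.

-124/25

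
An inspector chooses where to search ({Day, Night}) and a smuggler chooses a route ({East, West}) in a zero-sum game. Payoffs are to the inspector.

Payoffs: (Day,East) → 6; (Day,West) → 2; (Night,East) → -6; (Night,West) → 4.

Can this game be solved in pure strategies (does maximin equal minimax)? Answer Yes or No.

Row minima: Day → 2, Night → -6; maximin = 2.
Column maxima: East → 6, West → 4; minimax = 4.
2 ≠ 4, so no pure-strategy equilibrium exists.

No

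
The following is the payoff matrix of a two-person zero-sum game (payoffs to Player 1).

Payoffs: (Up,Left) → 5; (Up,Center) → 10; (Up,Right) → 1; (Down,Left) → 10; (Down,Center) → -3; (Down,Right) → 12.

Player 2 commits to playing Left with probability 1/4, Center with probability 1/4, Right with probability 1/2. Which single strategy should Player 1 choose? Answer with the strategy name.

Down

Expected payoff of Up: (1/4)·5 + (1/4)·10 + (1/2)·1 = 17/4.
Expected payoff of Down: (1/4)·10 + (1/4)·(-3) + (1/2)·12 = 31/4.
The largest is 31/4, so Player 1's best response is Down.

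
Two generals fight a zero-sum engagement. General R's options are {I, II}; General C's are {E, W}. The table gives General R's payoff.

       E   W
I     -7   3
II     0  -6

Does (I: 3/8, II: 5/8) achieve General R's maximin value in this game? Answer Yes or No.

Against E this mix gives (3/8)·(-7) + (5/8)·0 = -21/8.
Against W this mix gives (3/8)·3 + (5/8)·(-6) = -21/8.
All of General C's active replies (E, W) yield -21/8, and no column does worse for General R. The mix makes General C indifferent and guarantees -21/8, so it is optimal.

Yes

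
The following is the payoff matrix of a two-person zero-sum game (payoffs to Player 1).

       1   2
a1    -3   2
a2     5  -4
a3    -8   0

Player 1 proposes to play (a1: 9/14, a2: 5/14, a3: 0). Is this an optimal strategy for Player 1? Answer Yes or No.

Yes

Against 1 this mix gives (9/14)·(-3) + (5/14)·5 = -1/7.
Against 2 this mix gives (9/14)·2 + (5/14)·(-4) = -1/7.
All of Player 2's active replies (1, 2) yield -1/7, and no column does worse for Player 1. The mix makes Player 2 indifferent and guarantees -1/7, so it is optimal.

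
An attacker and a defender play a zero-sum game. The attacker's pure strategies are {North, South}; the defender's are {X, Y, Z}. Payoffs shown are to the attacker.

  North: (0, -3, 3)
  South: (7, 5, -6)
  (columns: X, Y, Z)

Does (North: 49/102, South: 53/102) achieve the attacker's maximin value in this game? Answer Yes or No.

Against X this mix gives (49/102)·0 + (53/102)·7 = 371/102.
Against Y this mix gives (49/102)·(-3) + (53/102)·5 = 59/51.
Against Z this mix gives (49/102)·3 + (53/102)·(-6) = -57/34.
The defender will play Z, holding the attacker to -57/34. Shifting weight toward the row that does better against Z would raise this floor (the equalizing mix achieves -3/17 against both Z and Y), so the proposed strategy is not optimal.

No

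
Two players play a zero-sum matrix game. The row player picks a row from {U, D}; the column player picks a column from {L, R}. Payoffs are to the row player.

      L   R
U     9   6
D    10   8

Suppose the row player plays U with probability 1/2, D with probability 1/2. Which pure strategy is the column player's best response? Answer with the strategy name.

If the column player plays L, the row player's expected payoff is (1/2)·9 + (1/2)·10 = 19/2.
If the column player plays R, the row player's expected payoff is (1/2)·6 + (1/2)·8 = 7.
The column player minimizes the row player's payoff; the smallest is 7, so the best response is R.

R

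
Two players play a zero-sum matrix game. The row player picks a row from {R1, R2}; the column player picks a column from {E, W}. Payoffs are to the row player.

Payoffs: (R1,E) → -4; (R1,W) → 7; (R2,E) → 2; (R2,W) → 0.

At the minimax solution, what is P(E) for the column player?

Row minima: R1 → -4, R2 → 0; maximin = 0.
Column maxima: E → 2, W → 7; minimax = 2.
0 ≠ 2, so there is no saddle point; optimal play is mixed.
Let the row player play R1 with probability p. Expected payoff against E: (-4)p + 2(1−p) = −6p + 2; against W: 7p + 0(1−p) = 7p.
Setting these equal: −6p + 2 = 7p ⇒ −13p = -2 ⇒ p = 2/13, and the value is (-6)·(2/13) + 2 = 14/13.
For the column player: with q = P(E), equating R1's and R2's payoffs gives −11q + 7 = 2q ⇒ q = 7/13.

7/13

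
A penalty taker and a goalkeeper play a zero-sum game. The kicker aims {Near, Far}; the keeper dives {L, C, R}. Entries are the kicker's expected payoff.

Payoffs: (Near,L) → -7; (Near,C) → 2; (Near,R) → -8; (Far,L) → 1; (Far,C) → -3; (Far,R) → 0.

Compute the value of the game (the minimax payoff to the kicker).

-24/13

Row minima: Near → -8, Far → -3; maximin = -3.
Column maxima: L → 1, C → 2, R → 0; minimax = 0.
-3 ≠ 0, so there is no saddle point; optimal play is mixed.
L is strictly dominated by R (it gives the kicker strictly more in every row), so the keeper never plays it.
On the remaining 2×2 (Near, Far vs C, R):
Let the kicker play Near with probability p. Expected payoff against C: 2p + (-3)(1−p) = 5p − 3; against R: (-8)p + 0(1−p) = −8p.
Setting these equal: 5p − 3 = −8p ⇒ 13p = 3 ⇒ p = 3/13, and the value is (5)·(3/13) − 3 = -24/13.
For the keeper: with q = P(C), equating Near's and Far's payoffs gives 10q − 8 = −3q ⇒ q = 8/13.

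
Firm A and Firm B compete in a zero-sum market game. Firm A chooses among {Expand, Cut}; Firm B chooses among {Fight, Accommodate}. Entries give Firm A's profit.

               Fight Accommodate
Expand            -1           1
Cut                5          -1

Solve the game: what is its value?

1/2

Row minima: Expand → -1, Cut → -1; maximin = -1.
Column maxima: Fight → 5, Accommodate → 1; minimax = 1.
-1 ≠ 1, so there is no saddle point; optimal play is mixed.
Let Firm A play Expand with probability p. Expected payoff against Fight: (-1)p + 5(1−p) = −6p + 5; against Accommodate: 1p + (-1)(1−p) = 2p − 1.
Setting these equal: −6p + 5 = 2p − 1 ⇒ −8p = -6 ⇒ p = 3/4, and the value is (-6)·(3/4) + 5 = 1/2.
For Firm B: with q = P(Fight), equating Expand's and Cut's payoffs gives −2q + 1 = 6q − 1 ⇒ q = 1/4.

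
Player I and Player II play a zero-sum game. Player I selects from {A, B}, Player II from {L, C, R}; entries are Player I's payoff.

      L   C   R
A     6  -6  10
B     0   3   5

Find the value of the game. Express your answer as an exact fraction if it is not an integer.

6/5

Row minima: A → -6, B → 0; maximin = 0.
Column maxima: L → 6, C → 3, R → 10; minimax = 3.
0 ≠ 3, so there is no saddle point; optimal play is mixed.
R is strictly dominated by L (it gives Player I strictly more in every row), so Player II never plays it.
On the remaining 2×2 (A, B vs L, C):
Let Player I play A with probability p. Expected payoff against L: 6p + 0(1−p) = 6p; against C: (-6)p + 3(1−p) = −9p + 3.
Setting these equal: 6p = −9p + 3 ⇒ 15p = 3 ⇒ p = 1/5, and the value is (6)·(1/5) = 6/5.
For Player II: with q = P(L), equating A's and B's payoffs gives 12q − 6 = −3q + 3 ⇒ q = 3/5.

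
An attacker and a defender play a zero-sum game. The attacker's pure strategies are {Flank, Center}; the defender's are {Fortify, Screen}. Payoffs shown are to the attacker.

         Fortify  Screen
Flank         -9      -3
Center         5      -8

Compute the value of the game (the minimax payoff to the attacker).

Row minima: Flank → -9, Center → -8; maximin = -8.
Column maxima: Fortify → 5, Screen → -3; minimax = -3.
-8 ≠ -3, so there is no saddle point; optimal play is mixed.
Let the attacker play Flank with probability p. Expected payoff against Fortify: (-9)p + 5(1−p) = −14p + 5; against Screen: (-3)p + (-8)(1−p) = 5p − 8.
Setting these equal: −14p + 5 = 5p − 8 ⇒ −19p = -13 ⇒ p = 13/19, and the value is (-14)·(13/19) + 5 = -87/19.
For the defender: with q = P(Fortify), equating Flank's and Center's payoffs gives −6q − 3 = 13q − 8 ⇒ q = 5/19.

-87/19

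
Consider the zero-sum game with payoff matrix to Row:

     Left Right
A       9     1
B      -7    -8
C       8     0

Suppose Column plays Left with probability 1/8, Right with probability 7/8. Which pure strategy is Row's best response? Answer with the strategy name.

Expected payoff of A: (1/8)·9 + (7/8)·1 = 2.
Expected payoff of B: (1/8)·(-7) + (7/8)·(-8) = -63/8.
Expected payoff of C: (1/8)·8 + (7/8)·0 = 1.
The largest is 2, so Row's best response is A.

A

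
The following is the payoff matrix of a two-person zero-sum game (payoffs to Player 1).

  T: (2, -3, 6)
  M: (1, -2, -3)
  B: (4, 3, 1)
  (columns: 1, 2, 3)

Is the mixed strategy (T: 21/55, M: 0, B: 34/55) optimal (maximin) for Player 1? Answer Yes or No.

Against 1 this mix gives (21/55)·2 + (34/55)·4 = 178/55.
Against 2 this mix gives (21/55)·(-3) + (34/55)·3 = 39/55.
Against 3 this mix gives (21/55)·6 + (34/55)·1 = 32/11.
Player 2 will play 2, holding Player 1 to 39/55. Shifting weight toward the row that does better against 2 would raise this floor (the equalizing mix achieves 21/11 against both 2 and 3), so the proposed strategy is not optimal.

No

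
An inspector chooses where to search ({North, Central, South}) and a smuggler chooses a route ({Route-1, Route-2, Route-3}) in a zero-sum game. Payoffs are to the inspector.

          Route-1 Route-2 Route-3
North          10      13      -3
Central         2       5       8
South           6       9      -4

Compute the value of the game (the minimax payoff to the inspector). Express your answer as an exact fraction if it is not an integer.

Row minima: North → -3, Central → 2, South → -4; maximin = 2.
Column maxima: Route-1 → 10, Route-2 → 13, Route-3 → 8; minimax = 8.
2 ≠ 8, so there is no saddle point; optimal play is mixed.
South is strictly dominated by North, so the inspector never plays it.
Route-2 is strictly dominated by Route-1 (it gives the inspector strictly more in every row), so the smuggler never plays it.
On the remaining 2×2 (North, Central vs Route-1, Route-3):
Let the inspector play North with probability p. Expected payoff against Route-1: 10p + 2(1−p) = 8p + 2; against Route-3: (-3)p + 8(1−p) = −11p + 8.
Setting these equal: 8p + 2 = −11p + 8 ⇒ 19p = 6 ⇒ p = 6/19, and the value is (8)·(6/19) + 2 = 86/19.
For the smuggler: with q = P(Route-1), equating North's and Central's payoffs gives 13q − 3 = −6q + 8 ⇒ q = 11/19.

86/19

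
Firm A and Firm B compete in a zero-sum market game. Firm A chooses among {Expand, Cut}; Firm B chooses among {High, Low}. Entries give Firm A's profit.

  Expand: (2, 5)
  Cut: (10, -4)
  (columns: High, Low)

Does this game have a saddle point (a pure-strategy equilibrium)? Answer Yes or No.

Row minima: Expand → 2, Cut → -4; maximin = 2.
Column maxima: High → 10, Low → 5; minimax = 5.
2 ≠ 5, so no pure-strategy equilibrium exists.

No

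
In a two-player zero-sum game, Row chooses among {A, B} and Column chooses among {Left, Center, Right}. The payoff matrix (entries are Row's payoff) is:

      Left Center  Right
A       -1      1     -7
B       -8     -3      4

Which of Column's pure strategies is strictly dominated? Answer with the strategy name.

Left holds Row's payoff strictly below Center in every row: -1 < 1, -8 < -3.
So Center is strictly dominated for Column.

Center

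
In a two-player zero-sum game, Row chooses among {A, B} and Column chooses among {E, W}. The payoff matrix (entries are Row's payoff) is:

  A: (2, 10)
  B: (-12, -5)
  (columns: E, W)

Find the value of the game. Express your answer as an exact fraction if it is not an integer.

2

Row minima: A → 2, B → -12; maximin = 2.
Column maxima: E → 2, W → 10; minimax = 2.
Since maximin = minimax = 2, there is a saddle point and the value is 2.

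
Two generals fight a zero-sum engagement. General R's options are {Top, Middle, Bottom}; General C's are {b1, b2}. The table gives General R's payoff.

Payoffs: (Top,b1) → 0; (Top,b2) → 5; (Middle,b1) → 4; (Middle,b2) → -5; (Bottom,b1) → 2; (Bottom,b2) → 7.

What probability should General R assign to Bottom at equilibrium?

Row minima: Top → 0, Middle → -5, Bottom → 2; maximin = 2.
Column maxima: b1 → 4, b2 → 7; minimax = 4.
2 ≠ 4, so there is no saddle point; optimal play is mixed.
Top is strictly dominated by Bottom, so General R never plays it.
On the remaining 2×2 (Middle, Bottom vs b1, b2):
Let General R play Middle with probability p. Expected payoff against b1: 4p + 2(1−p) = 2p + 2; against b2: (-5)p + 7(1−p) = −12p + 7.
Setting these equal: 2p + 2 = −12p + 7 ⇒ 14p = 5 ⇒ p = 5/14, and the value is (2)·(5/14) + 2 = 19/7.
For General C: with q = P(b1), equating Middle's and Bottom's payoffs gives 9q − 5 = −5q + 7 ⇒ q = 6/7.

9/14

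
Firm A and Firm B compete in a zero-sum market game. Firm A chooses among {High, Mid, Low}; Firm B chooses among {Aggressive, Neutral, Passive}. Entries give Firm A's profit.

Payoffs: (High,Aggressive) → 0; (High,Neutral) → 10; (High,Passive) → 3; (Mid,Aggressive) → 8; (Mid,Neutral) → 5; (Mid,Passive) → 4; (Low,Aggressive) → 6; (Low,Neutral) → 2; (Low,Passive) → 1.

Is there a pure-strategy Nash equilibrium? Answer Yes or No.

Yes

Row minima: High → 0, Mid → 4, Low → 1; maximin = 4.
Column maxima: Aggressive → 8, Neutral → 10, Passive → 4; minimax = 4.
maximin = minimax = 4, so a saddle point exists.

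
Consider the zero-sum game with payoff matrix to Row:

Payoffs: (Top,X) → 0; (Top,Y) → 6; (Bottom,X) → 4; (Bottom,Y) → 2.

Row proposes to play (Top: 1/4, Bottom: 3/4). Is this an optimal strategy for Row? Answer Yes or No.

Against X this mix gives (1/4)·0 + (3/4)·4 = 3.
Against Y this mix gives (1/4)·6 + (3/4)·2 = 3.
All of Column's active replies (X, Y) yield 3, and no column does worse for Row. The mix makes Column indifferent and guarantees 3, so it is optimal.

Yes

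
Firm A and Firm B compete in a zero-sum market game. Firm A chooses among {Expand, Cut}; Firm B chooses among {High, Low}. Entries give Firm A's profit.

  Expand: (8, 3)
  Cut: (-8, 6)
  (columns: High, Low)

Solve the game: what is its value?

72/19

Row minima: Expand → 3, Cut → -8; maximin = 3.
Column maxima: High → 8, Low → 6; minimax = 6.
3 ≠ 6, so there is no saddle point; optimal play is mixed.
Let Firm A play Expand with probability p. Expected payoff against High: 8p + (-8)(1−p) = 16p − 8; against Low: 3p + 6(1−p) = −3p + 6.
Setting these equal: 16p − 8 = −3p + 6 ⇒ 19p = 14 ⇒ p = 14/19, and the value is (16)·(14/19) − 8 = 72/19.
For Firm B: with q = P(High), equating Expand's and Cut's payoffs gives 5q + 3 = −14q + 6 ⇒ q = 3/19.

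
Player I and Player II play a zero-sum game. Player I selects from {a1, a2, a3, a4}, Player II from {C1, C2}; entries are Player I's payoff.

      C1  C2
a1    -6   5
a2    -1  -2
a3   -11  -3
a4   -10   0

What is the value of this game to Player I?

-17/12

Row minima: a1 → -6, a2 → -2, a3 → -11, a4 → -10; maximin = -2.
Column maxima: C1 → -1, C2 → 5; minimax = -1.
-2 ≠ -1, so there is no saddle point; optimal play is mixed.
a3 is strictly dominated by a1, so Player I never plays it.
a4 is strictly dominated by a1, so Player I never plays it.
On the remaining 2×2 (a1, a2 vs C1, C2):
Let Player I play a1 with probability p. Expected payoff against C1: (-6)p + (-1)(1−p) = −5p − 1; against C2: 5p + (-2)(1−p) = 7p − 2.
Setting these equal: −5p − 1 = 7p − 2 ⇒ −12p = -1 ⇒ p = 1/12, and the value is (-5)·(1/12) − 1 = -17/12.
For Player II: with q = P(C1), equating a1's and a2's payoffs gives −11q + 5 = q − 2 ⇒ q = 7/12.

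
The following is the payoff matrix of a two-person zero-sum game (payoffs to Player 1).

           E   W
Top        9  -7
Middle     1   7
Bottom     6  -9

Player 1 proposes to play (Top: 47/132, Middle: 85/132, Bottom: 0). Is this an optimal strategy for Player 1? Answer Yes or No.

No

Against E this mix gives (47/132)·9 + (85/132)·1 = 127/33.
Against W this mix gives (47/132)·(-7) + (85/132)·7 = 133/66.
Player 2 will play W, holding Player 1 to 133/66. Shifting weight toward the row that does better against W would raise this floor (the equalizing mix achieves 35/11 against both W and E), so the proposed strategy is not optimal.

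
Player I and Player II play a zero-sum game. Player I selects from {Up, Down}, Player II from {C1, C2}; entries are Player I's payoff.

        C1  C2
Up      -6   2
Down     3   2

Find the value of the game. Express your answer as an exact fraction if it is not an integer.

Row minima: Up → -6, Down → 2; maximin = 2.
Column maxima: C1 → 3, C2 → 2; minimax = 2.
Since maximin = minimax = 2, there is a saddle point and the value is 2.

2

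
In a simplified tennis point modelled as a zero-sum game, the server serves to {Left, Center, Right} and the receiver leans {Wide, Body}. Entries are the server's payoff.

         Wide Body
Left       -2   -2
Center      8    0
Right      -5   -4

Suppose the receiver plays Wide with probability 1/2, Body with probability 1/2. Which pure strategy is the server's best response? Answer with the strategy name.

Expected payoff of Left: (1/2)·(-2) + (1/2)·(-2) = -2.
Expected payoff of Center: (1/2)·8 + (1/2)·0 = 4.
Expected payoff of Right: (1/2)·(-5) + (1/2)·(-4) = -9/2.
The largest is 4, so the server's best response is Center.

Center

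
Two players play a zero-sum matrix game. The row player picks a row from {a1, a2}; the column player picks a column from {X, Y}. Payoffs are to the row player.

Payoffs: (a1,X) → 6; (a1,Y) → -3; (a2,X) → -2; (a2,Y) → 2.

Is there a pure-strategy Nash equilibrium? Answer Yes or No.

Row minima: a1 → -3, a2 → -2; maximin = -2.
Column maxima: X → 6, Y → 2; minimax = 2.
-2 ≠ 2, so no pure-strategy equilibrium exists.

No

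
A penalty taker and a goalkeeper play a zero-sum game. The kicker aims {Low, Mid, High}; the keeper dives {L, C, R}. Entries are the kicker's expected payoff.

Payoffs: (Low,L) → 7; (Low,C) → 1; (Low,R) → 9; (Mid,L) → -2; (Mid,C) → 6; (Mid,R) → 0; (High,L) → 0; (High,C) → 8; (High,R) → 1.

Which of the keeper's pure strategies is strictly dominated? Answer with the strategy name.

R

L holds the kicker's payoff strictly below R in every row: 7 < 9, -2 < 0, 0 < 1.
So R is strictly dominated for the keeper.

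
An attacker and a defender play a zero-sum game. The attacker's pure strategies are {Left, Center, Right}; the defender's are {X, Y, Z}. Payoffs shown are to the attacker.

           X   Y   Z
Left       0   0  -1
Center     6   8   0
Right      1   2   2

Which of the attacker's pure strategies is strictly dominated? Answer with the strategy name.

Center gives a strictly higher payoff than Left against every column: 6 > 0, 8 > 0, 0 > -1.
So Left is strictly dominated and the attacker never plays it.

Left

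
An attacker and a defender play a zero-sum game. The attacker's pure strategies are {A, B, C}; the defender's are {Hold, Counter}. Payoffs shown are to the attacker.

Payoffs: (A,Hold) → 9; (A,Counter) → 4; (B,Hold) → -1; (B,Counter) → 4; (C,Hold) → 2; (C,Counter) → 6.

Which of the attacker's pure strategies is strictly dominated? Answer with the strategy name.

C gives a strictly higher payoff than B against every column: 2 > -1, 6 > 4.
So B is strictly dominated and the attacker never plays it.

B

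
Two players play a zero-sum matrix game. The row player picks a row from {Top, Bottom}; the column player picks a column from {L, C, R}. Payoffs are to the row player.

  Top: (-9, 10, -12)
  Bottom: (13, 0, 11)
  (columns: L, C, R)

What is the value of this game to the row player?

10/3

Row minima: Top → -12, Bottom → 0; maximin = 0.
Column maxima: L → 13, C → 10, R → 11; minimax = 10.
0 ≠ 10, so there is no saddle point; optimal play is mixed.
L is strictly dominated by R (it gives the row player strictly more in every row), so the column player never plays it.
On the remaining 2×2 (Top, Bottom vs C, R):
Let the row player play Top with probability p. Expected payoff against C: 10p + 0(1−p) = 10p; against R: (-12)p + 11(1−p) = −23p + 11.
Setting these equal: 10p = −23p + 11 ⇒ 33p = 11 ⇒ p = 1/3, and the value is (10)·(1/3) = 10/3.
For the column player: with q = P(C), equating Top's and Bottom's payoffs gives 22q − 12 = −11q + 11 ⇒ q = 23/33.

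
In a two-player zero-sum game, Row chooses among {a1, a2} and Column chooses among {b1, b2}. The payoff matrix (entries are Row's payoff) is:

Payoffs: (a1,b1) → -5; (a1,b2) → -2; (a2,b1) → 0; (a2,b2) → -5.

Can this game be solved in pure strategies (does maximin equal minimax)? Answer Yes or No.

Row minima: a1 → -5, a2 → -5; maximin = -5.
Column maxima: b1 → 0, b2 → -2; minimax = -2.
-5 ≠ -2, so no pure-strategy equilibrium exists.

No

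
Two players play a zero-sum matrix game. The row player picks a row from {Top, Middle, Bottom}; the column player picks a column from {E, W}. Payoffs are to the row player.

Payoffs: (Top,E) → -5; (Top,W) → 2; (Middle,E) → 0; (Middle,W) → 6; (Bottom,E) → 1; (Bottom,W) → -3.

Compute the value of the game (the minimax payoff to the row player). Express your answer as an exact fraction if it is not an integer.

3/5

Row minima: Top → -5, Middle → 0, Bottom → -3; maximin = 0.
Column maxima: E → 1, W → 6; minimax = 1.
0 ≠ 1, so there is no saddle point; optimal play is mixed.
Top is strictly dominated by Middle, so the row player never plays it.
On the remaining 2×2 (Middle, Bottom vs E, W):
Let the row player play Middle with probability p. Expected payoff against E: 0p + 1(1−p) = −p + 1; against W: 6p + (-3)(1−p) = 9p − 3.
Setting these equal: −p + 1 = 9p − 3 ⇒ −10p = -4 ⇒ p = 2/5, and the value is (-1)·(2/5) + 1 = 3/5.
For the column player: with q = P(E), equating Middle's and Bottom's payoffs gives −6q + 6 = 4q − 3 ⇒ q = 9/10.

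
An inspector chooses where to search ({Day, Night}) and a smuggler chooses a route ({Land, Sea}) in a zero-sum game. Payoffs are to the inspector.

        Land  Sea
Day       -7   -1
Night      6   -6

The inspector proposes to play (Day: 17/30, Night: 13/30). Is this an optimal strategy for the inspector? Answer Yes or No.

Against Land this mix gives (17/30)·(-7) + (13/30)·6 = -41/30.
Against Sea this mix gives (17/30)·(-1) + (13/30)·(-6) = -19/6.
The smuggler will play Sea, holding the inspector to -19/6. Shifting weight toward the row that does better against Sea would raise this floor (the equalizing mix achieves -8/3 against both Sea and Land), so the proposed strategy is not optimal.

No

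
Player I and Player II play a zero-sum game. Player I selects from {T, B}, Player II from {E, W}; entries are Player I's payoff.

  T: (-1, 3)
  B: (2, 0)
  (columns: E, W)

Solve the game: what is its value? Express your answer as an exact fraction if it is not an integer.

Row minima: T → -1, B → 0; maximin = 0.
Column maxima: E → 2, W → 3; minimax = 2.
0 ≠ 2, so there is no saddle point; optimal play is mixed.
Let Player I play T with probability p. Expected payoff against E: (-1)p + 2(1−p) = −3p + 2; against W: 3p + 0(1−p) = 3p.
Setting these equal: −3p + 2 = 3p ⇒ −6p = -2 ⇒ p = 1/3, and the value is (-3)·(1/3) + 2 = 1.
For Player II: with q = P(E), equating T's and B's payoffs gives −4q + 3 = 2q ⇒ q = 1/2.

1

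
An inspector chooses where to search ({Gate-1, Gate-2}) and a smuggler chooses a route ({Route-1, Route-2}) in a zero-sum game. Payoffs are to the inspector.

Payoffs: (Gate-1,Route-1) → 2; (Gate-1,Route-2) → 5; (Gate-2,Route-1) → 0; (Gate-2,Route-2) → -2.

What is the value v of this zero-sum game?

2

Row minima: Gate-1 → 2, Gate-2 → -2; maximin = 2.
Column maxima: Route-1 → 2, Route-2 → 5; minimax = 2.
Since maximin = minimax = 2, there is a saddle point and the value is 2.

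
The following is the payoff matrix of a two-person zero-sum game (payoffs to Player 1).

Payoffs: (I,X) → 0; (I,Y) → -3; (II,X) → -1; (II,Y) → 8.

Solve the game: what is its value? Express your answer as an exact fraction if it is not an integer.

-1/4

Row minima: I → -3, II → -1; maximin = -1.
Column maxima: X → 0, Y → 8; minimax = 0.
-1 ≠ 0, so there is no saddle point; optimal play is mixed.
Let Player 1 play I with probability p. Expected payoff against X: 0p + (-1)(1−p) = p − 1; against Y: (-3)p + 8(1−p) = −11p + 8.
Setting these equal: p − 1 = −11p + 8 ⇒ 12p = 9 ⇒ p = 3/4, and the value is (1)·(3/4) − 1 = -1/4.
For Player 2: with q = P(X), equating I's and II's payoffs gives 3q − 3 = −9q + 8 ⇒ q = 11/12.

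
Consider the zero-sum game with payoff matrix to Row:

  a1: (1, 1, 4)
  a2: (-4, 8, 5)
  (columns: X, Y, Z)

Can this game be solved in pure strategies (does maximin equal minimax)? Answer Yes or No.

Row minima: a1 → 1, a2 → -4; maximin = 1.
Column maxima: X → 1, Y → 8, Z → 5; minimax = 1.
maximin = minimax = 1, so a saddle point exists.

Yes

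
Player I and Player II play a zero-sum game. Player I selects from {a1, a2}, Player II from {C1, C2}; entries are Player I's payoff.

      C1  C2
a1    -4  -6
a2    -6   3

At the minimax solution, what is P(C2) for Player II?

2/11

Row minima: a1 → -6, a2 → -6; maximin = -6.
Column maxima: C1 → -4, C2 → 3; minimax = -4.
-6 ≠ -4, so there is no saddle point; optimal play is mixed.
Let Player I play a1 with probability p. Expected payoff against C1: (-4)p + (-6)(1−p) = 2p − 6; against C2: (-6)p + 3(1−p) = −9p + 3.
Setting these equal: 2p − 6 = −9p + 3 ⇒ 11p = 9 ⇒ p = 9/11, and the value is (2)·(9/11) − 6 = -48/11.
For Player II: with q = P(C1), equating a1's and a2's payoffs gives 2q − 6 = −9q + 3 ⇒ q = 9/11.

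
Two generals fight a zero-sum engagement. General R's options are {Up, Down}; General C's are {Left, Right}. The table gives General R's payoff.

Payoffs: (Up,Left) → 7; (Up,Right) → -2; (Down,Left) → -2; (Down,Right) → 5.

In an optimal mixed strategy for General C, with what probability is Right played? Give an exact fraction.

9/16

Row minima: Up → -2, Down → -2; maximin = -2.
Column maxima: Left → 7, Right → 5; minimax = 5.
-2 ≠ 5, so there is no saddle point; optimal play is mixed.
Let General R play Up with probability p. Expected payoff against Left: 7p + (-2)(1−p) = 9p − 2; against Right: (-2)p + 5(1−p) = −7p + 5.
Setting these equal: 9p − 2 = −7p + 5 ⇒ 16p = 7 ⇒ p = 7/16, and the value is (9)·(7/16) − 2 = 31/16.
For General C: with q = P(Left), equating Up's and Down's payoffs gives 9q − 2 = −7q + 5 ⇒ q = 7/16.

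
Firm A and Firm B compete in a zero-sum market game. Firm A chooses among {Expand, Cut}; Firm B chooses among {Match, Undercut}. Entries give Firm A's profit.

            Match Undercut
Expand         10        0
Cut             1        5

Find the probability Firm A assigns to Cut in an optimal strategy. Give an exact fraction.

5/7

Row minima: Expand → 0, Cut → 1; maximin = 1.
Column maxima: Match → 10, Undercut → 5; minimax = 5.
1 ≠ 5, so there is no saddle point; optimal play is mixed.
Let Firm A play Expand with probability p. Expected payoff against Match: 10p + 1(1−p) = 9p + 1; against Undercut: 0p + 5(1−p) = −5p + 5.
Setting these equal: 9p + 1 = −5p + 5 ⇒ 14p = 4 ⇒ p = 2/7, and the value is (9)·(2/7) + 1 = 25/7.
For Firm B: with q = P(Match), equating Expand's and Cut's payoffs gives 10q = −4q + 5 ⇒ q = 5/14.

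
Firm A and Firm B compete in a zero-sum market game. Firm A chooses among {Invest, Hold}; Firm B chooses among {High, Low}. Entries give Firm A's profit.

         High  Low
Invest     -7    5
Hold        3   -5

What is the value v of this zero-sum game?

Row minima: Invest → -7, Hold → -5; maximin = -5.
Column maxima: High → 3, Low → 5; minimax = 3.
-5 ≠ 3, so there is no saddle point; optimal play is mixed.
Let Firm A play Invest with probability p. Expected payoff against High: (-7)p + 3(1−p) = −10p + 3; against Low: 5p + (-5)(1−p) = 10p − 5.
Setting these equal: −10p + 3 = 10p − 5 ⇒ −20p = -8 ⇒ p = 2/5, and the value is (-10)·(2/5) + 3 = -1.
For Firm B: with q = P(High), equating Invest's and Hold's payoffs gives −12q + 5 = 8q − 5 ⇒ q = 1/2.

-1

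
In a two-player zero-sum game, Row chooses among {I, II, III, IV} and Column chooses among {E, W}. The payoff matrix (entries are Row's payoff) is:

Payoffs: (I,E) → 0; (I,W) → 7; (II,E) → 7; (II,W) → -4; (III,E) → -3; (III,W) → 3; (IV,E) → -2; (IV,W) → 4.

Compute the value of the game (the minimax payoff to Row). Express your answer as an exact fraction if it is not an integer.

Row minima: I → 0, II → -4, III → -3, IV → -2; maximin = 0.
Column maxima: E → 7, W → 7; minimax = 7.
0 ≠ 7, so there is no saddle point; optimal play is mixed.
III is strictly dominated by I, so Row never plays it.
IV is strictly dominated by I, so Row never plays it.
On the remaining 2×2 (I, II vs E, W):
Let Row play I with probability p. Expected payoff against E: 0p + 7(1−p) = −7p + 7; against W: 7p + (-4)(1−p) = 11p − 4.
Setting these equal: −7p + 7 = 11p − 4 ⇒ −18p = -11 ⇒ p = 11/18, and the value is (-7)·(11/18) + 7 = 49/18.
For Column: with q = P(E), equating I's and II's payoffs gives −7q + 7 = 11q − 4 ⇒ q = 11/18.

49/18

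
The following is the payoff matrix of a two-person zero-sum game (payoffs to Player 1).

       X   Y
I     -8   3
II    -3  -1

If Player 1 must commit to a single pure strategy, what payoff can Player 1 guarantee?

Row minima: I → -8, II → -3.
The best of these is -3.

-3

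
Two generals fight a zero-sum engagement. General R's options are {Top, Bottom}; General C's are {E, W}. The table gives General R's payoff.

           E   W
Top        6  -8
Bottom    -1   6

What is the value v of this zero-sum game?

4/3

Row minima: Top → -8, Bottom → -1; maximin = -1.
Column maxima: E → 6, W → 6; minimax = 6.
-1 ≠ 6, so there is no saddle point; optimal play is mixed.
Let General R play Top with probability p. Expected payoff against E: 6p + (-1)(1−p) = 7p − 1; against W: (-8)p + 6(1−p) = −14p + 6.
Setting these equal: 7p − 1 = −14p + 6 ⇒ 21p = 7 ⇒ p = 1/3, and the value is (7)·(1/3) − 1 = 4/3.
For General C: with q = P(E), equating Top's and Bottom's payoffs gives 14q − 8 = −7q + 6 ⇒ q = 2/3.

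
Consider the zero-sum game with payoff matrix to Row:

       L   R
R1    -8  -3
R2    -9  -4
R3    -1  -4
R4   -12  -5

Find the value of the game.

Row minima: R1 → -8, R2 → -9, R3 → -4, R4 → -12; maximin = -4.
Column maxima: L → -1, R → -3; minimax = -3.
-4 ≠ -3, so there is no saddle point; optimal play is mixed.
R2 is strictly dominated by R1, so Row never plays it.
R4 is strictly dominated by R1, so Row never plays it.
On the remaining 2×2 (R1, R3 vs L, R):
Let Row play R1 with probability p. Expected payoff against L: (-8)p + (-1)(1−p) = −7p − 1; against R: (-3)p + (-4)(1−p) = p − 4.
Setting these equal: −7p − 1 = p − 4 ⇒ −8p = -3 ⇒ p = 3/8, and the value is (-7)·(3/8) − 1 = -29/8.
For Column: with q = P(L), equating R1's and R3's payoffs gives −5q − 3 = 3q − 4 ⇒ q = 1/8.

-29/8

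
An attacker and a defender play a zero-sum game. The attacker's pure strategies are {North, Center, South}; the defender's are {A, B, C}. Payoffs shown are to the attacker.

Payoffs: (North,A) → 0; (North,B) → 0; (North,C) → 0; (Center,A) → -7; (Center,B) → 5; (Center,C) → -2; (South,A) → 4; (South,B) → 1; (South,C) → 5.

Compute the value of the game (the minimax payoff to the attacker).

Row minima: North → 0, Center → -7, South → 1; maximin = 1.
Column maxima: A → 4, B → 5, C → 5; minimax = 4.
1 ≠ 4, so there is no saddle point; optimal play is mixed.
North is strictly dominated by South, so the attacker never plays it.
With North eliminated, C is strictly dominated by A (it gives the attacker strictly more in every remaining row), so the defender never plays it.
On the remaining 2×2 (Center, South vs A, B):
Let the attacker play Center with probability p. Expected payoff against A: (-7)p + 4(1−p) = −11p + 4; against B: 5p + 1(1−p) = 4p + 1.
Setting these equal: −11p + 4 = 4p + 1 ⇒ −15p = -3 ⇒ p = 1/5, and the value is (-11)·(1/5) + 4 = 9/5.
For the defender: with q = P(A), equating Center's and South's payoffs gives −12q + 5 = 3q + 1 ⇒ q = 4/15.

9/5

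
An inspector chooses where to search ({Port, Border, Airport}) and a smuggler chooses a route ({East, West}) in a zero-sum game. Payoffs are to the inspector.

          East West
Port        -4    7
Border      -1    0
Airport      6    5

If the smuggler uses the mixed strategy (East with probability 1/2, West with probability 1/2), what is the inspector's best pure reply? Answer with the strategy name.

Expected payoff of Port: (1/2)·(-4) + (1/2)·7 = 3/2.
Expected payoff of Border: (1/2)·(-1) + (1/2)·0 = -1/2.
Expected payoff of Airport: (1/2)·6 + (1/2)·5 = 11/2.
The largest is 11/2, so the inspector's best response is Airport.

Airport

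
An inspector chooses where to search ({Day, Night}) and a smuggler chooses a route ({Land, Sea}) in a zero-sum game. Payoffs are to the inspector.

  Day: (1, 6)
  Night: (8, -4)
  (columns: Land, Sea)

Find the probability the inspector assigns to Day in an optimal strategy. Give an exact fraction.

Row minima: Day → 1, Night → -4; maximin = 1.
Column maxima: Land → 8, Sea → 6; minimax = 6.
1 ≠ 6, so there is no saddle point; optimal play is mixed.
Let the inspector play Day with probability p. Expected payoff against Land: 1p + 8(1−p) = −7p + 8; against Sea: 6p + (-4)(1−p) = 10p − 4.
Setting these equal: −7p + 8 = 10p − 4 ⇒ −17p = -12 ⇒ p = 12/17, and the value is (-7)·(12/17) + 8 = 52/17.
For the smuggler: with q = P(Land), equating Day's and Night's payoffs gives −5q + 6 = 12q − 4 ⇒ q = 10/17.

12/17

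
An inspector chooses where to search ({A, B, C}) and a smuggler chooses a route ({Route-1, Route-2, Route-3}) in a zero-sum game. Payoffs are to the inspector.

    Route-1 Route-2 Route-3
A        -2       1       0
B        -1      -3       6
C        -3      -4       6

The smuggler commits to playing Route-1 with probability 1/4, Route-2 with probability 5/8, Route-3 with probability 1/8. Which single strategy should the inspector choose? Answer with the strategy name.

Expected payoff of A: (1/4)·(-2) + (5/8)·1 + (1/8)·0 = 1/8.
Expected payoff of B: (1/4)·(-1) + (5/8)·(-3) + (1/8)·6 = -11/8.
Expected payoff of C: (1/4)·(-3) + (5/8)·(-4) + (1/8)·6 = -5/2.
The largest is 1/8, so the inspector's best response is A.

A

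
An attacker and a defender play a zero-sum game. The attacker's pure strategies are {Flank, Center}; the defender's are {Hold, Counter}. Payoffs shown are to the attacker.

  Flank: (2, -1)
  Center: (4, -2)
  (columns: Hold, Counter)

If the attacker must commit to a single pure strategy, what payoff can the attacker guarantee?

Row minima: Flank → -1, Center → -2.
The best of these is -1.

-1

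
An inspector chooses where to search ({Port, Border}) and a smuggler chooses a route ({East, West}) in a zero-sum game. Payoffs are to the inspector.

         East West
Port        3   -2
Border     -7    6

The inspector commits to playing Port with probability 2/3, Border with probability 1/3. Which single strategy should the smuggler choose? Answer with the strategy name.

East

If the smuggler plays East, the inspector's expected payoff is (2/3)·3 + (1/3)·(-7) = -1/3.
If the smuggler plays West, the inspector's expected payoff is (2/3)·(-2) + (1/3)·6 = 2/3.
The smuggler minimizes the inspector's payoff; the smallest is -1/3, so the best response is East.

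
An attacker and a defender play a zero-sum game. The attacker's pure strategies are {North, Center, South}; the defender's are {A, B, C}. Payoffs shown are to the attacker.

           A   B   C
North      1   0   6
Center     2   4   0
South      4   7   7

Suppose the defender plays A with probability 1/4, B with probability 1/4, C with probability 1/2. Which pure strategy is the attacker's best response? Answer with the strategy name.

South

Expected payoff of North: (1/4)·1 + (1/4)·0 + (1/2)·6 = 13/4.
Expected payoff of Center: (1/4)·2 + (1/4)·4 + (1/2)·0 = 3/2.
Expected payoff of South: (1/4)·4 + (1/4)·7 + (1/2)·7 = 25/4.
The largest is 25/4, so the attacker's best response is South.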